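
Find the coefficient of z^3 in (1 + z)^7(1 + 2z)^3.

253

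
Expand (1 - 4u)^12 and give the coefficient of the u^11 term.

-50331648

The general term is C(12,j)·(1)^j·(-4u)^(12-j); the u^11 term has j = 1.
C(12,1) = 12.
Coefficient = C(12,1) · (-4)^11 = 12 · (-4194304) = -50331648.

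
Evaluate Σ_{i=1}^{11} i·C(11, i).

Differentiating (1+x)^11 and setting x=1: Σ i·C(11,i) = 11·2^10 = 11264.

11264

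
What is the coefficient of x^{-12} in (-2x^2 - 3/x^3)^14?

General term: C(14,j)·(-2x^2)^j·(-3/x^3)^(14-j), with x-exponent 2j − 3(14−j) = 5j − 42.
Set 5j − 42 = -12: j = 6.
C(14,6) = 3003; (-2)^6 = 64; (-3)^8 = 6561.
Coefficient = 3003 · 64 · 6561 = 1260971712.

1260971712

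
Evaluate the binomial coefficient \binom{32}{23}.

C(32,23) = C(32,9) by symmetry.
C(32,9) = (32·31·30·29·28·27·26·25·24) / 9! = 10178348544000 / 362880 = 28048800.

28048800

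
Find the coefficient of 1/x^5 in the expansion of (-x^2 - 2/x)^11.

-28160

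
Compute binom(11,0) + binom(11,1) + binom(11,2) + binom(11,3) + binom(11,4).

562

1 + 11 + 55 + 165 + 330 = 562.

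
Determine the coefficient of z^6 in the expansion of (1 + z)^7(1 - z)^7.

Coefficient of z^6 = Σ_{j} C(7,j)·1^j·C(7,6-j)·(-1)^(6-j) for j from 0 to 6.
= 7 + (-147) + 735 + (-1225) + 735 + (-147) + 7 = -35.

-35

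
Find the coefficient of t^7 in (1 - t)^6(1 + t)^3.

0

Coefficient of t^7 = Σ_{j} C(6,j)·(-1)^j·C(3,7-j)·1^(7-j) for j from 4 to 6.
= 15 + (-18) + 3 = 0.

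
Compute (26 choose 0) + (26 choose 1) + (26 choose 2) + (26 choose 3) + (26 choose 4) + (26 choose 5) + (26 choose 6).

313912

1 + 26 + 325 + 2600 + 14950 + 65780 + 230230 = 313912.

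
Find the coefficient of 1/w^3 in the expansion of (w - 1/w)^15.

General term: C(15,j)·(w)^j·(-1/w)^(15-j), with w-exponent 1j − 1(15−j) = 2j − 15.
Set 2j − 15 = -3: j = 6.
C(15,6) = 5005; 1^6 = 1; (-1)^9 = -1.
Coefficient = 5005 · 1 · (-1) = -5005.

-5005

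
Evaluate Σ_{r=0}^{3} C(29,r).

1 + 29 + 406 + 3654 = 4090.

4090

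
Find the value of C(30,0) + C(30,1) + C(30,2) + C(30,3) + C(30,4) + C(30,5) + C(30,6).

768212

1 + 30 + 435 + 4060 + 27405 + 142506 + 593775 = 768212.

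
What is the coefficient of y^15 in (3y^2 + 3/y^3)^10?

590490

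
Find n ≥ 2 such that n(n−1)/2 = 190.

n(n−1)/2 = 190 ⇒ n(n−1) = 380. Since 20·19 = 380, n = 20.

20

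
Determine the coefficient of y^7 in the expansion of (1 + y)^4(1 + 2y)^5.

592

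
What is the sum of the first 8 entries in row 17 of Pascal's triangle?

41226

1 + 17 + 136 + 680 + 2380 + 6188 + 12376 + 19448 = 41226.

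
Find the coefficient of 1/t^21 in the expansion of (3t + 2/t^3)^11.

1140480

General term: C(11,j)·(3t)^j·(2/t^3)^(11-j), with t-exponent 1j − 3(11−j) = 4j − 33.
Set 4j − 33 = -21: j = 3.
C(11,3) = 165; 3^3 = 27; 2^8 = 256.
Coefficient = 165 · 27 · 256 = 1140480.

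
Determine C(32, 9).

C(32,9) = (32·31·30·29·28·27·26·25·24) / 9! = 10178348544000 / 362880 = 28048800.

28048800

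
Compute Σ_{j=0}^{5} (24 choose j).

55455

1 + 24 + 276 + 2024 + 10626 + 42504 = 55455.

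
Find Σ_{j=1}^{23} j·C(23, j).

96468992

Differentiating (1+x)^23 and setting x=1: Σ j·C(23,j) = 23·2^22 = 96468992.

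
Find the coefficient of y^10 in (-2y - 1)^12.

67584

The general term is C(12,j)·(-2y)^j·(-1)^(12-j); the y^10 term has j = 10.
C(12,10) = 66.
Coefficient = C(12,10) · (-2)^10 = 66 · 1024 = 67584.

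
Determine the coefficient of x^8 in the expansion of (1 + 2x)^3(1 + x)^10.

Coefficient of x^8 = Σ_{j} C(3,j)·2^j·C(10,8-j)·1^(8-j) for j from 0 to 3.
= 45 + 720 + 2520 + 2016 = 5301.

5301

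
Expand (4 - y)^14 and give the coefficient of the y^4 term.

The general term is C(14,j)·(4)^j·(-y)^(14-j); the y^4 term has j = 10.
C(14,10) = 1001.
Coefficient = C(14,10) · 4^10 = 1001 · 1048576 = 1049624576.

1049624576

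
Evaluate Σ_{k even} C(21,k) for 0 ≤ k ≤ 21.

1048576

Half of (1+1)^21 + (1−1)^21 gives the even-index sum: 2^20 = 1048576.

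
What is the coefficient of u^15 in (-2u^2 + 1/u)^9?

General term: C(9,j)·(-2u^2)^j·(1/u)^(9-j), with u-exponent 2j − 1(9−j) = 3j − 9.
Set 3j − 9 = 15: j = 8.
C(9,8) = 9; (-2)^8 = 256; 1^1 = 1.
Coefficient = 9 · 256 · 1 = 2304.

2304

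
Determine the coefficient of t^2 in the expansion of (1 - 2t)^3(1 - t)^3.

33

Coefficient of t^2 = Σ_{j} C(3,j)·(-2)^j·C(3,2-j)·(-1)^(2-j) for j from 0 to 2.
= 3 + 18 + 12 = 33.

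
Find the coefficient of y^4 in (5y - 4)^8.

The general term is C(8,j)·(5y)^j·(-4)^(8-j); the y^4 term has j = 4.
C(8,4) = 70.
Coefficient = C(8,4) · 5^4 · (-4)^4 = 70 · 625 · 256 = 11200000.

11200000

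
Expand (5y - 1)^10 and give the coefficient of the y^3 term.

-15000

The general term is C(10,j)·(5y)^j·(-1)^(10-j); the y^3 term has j = 3.
C(10,3) = 120.
Coefficient = C(10,3) · 5^3 · (-1)^7 = 120 · 125 · (-1) = -15000.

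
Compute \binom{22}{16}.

C(22,16) = C(22,6) by symmetry.
C(22,6) = (22·21·20·19·18·17) / 6! = 53721360 / 720 = 74613.

74613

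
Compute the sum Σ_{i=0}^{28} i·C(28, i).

3758096384

Since i·C(28,i) = 28·C(27,i−1), the sum is 28·2^27 = 28·134217728 = 3758096384.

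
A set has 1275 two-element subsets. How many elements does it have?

51

n(n−1)/2 = 1275 ⇒ n(n−1) = 2550. Since 51·50 = 2550, n = 51.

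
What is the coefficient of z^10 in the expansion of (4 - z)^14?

The general term is C(14,j)·(4)^j·(-z)^(14-j); the z^10 term has j = 4.
C(14,4) = 1001.
Coefficient = C(14,4) · 4^4 = 1001 · 256 = 256256.

256256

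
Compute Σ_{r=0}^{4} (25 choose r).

1 + 25 + 300 + 2300 + 12650 = 15276.

15276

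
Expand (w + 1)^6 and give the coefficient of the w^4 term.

15

The general term is C(6,j)·(w)^j·(1)^(6-j); the w^4 term has j = 4.
C(6,4) = 15.
Coefficient = C(6,4) = 15.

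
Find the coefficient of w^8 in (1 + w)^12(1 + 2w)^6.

Coefficient of w^8 = Σ_{j} C(12,j)·1^j·C(6,8-j)·2^(8-j) for j from 2 to 8.
= 4224 + 42240 + 118800 + 126720 + 55440 + 9504 + 495 = 357423.

357423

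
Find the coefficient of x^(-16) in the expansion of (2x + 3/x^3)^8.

General term: C(8,j)·(2x)^j·(3/x^3)^(8-j), with x-exponent 1j − 3(8−j) = 4j − 24.
Set 4j − 24 = -16: j = 2.
C(8,2) = 28; 2^2 = 4; 3^6 = 729.
Coefficient = 28 · 4 · 729 = 81648.

81648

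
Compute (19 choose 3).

C(19,3) = (19·18·17) / 3! = 5814 / 6 = 969.

969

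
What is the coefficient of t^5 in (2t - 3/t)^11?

-1140480

General term: C(11,j)·(2t)^j·(-3/t)^(11-j), with t-exponent 1j − 1(11−j) = 2j − 11.
Set 2j − 11 = 5: j = 8.
C(11,8) = 165; 2^8 = 256; (-3)^3 = -27.
Coefficient = 165 · 256 · (-27) = -1140480.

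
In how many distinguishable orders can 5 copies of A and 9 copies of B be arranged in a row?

Choose positions for the A's: C(14,5) = 2002.

2002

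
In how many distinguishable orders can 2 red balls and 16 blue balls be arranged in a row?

Choose positions for the red balls: C(18,2) = 153.

153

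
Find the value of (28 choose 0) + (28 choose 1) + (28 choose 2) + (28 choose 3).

3683

1 + 28 + 378 + 3276 = 3683.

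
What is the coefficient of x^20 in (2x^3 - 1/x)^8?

General term: C(8,j)·(2x^3)^j·(-1/x)^(8-j), with x-exponent 3j − 1(8−j) = 4j − 8.
Set 4j − 8 = 20: j = 7.
C(8,7) = 8; 2^7 = 128; (-1)^1 = -1.
Coefficient = 8 · 128 · (-1) = -1024.

-1024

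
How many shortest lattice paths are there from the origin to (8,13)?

203490

Each path is a sequence of 21 steps with 8 rights: C(21,8) = 203490.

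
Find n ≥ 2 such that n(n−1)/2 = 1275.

51

n(n−1)/2 = 1275 ⇒ n(n−1) = 2550. Since 51·50 = 2550, n = 51.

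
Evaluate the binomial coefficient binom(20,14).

38760

C(20,14) = C(20,6) by symmetry.
C(20,6) = (20·19·18·17·16·15) / 6! = 27907200 / 720 = 38760.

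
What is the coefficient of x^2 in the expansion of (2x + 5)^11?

The general term is C(11,j)·(2x)^j·(5)^(11-j); the x^2 term has j = 2.
C(11,2) = 55.
Coefficient = C(11,2) · 2^2 · 5^9 = 55 · 4 · 1953125 = 429687500.

429687500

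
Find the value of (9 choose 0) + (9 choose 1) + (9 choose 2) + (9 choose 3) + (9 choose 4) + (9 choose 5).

1 + 9 + 36 + 84 + 126 + 126 = 382.

382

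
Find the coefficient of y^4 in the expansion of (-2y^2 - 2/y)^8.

General term: C(8,j)·(-2y^2)^j·(-2/y)^(8-j), with y-exponent 2j − 1(8−j) = 3j − 8.
Set 3j − 8 = 4: j = 4.
C(8,4) = 70; (-2)^4 = 16; (-2)^4 = 16.
Coefficient = 70 · 16 · 16 = 17920.

17920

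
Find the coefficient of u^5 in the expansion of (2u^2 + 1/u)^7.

560

General term: C(7,j)·(2u^2)^j·(1/u)^(7-j), with u-exponent 2j − 1(7−j) = 3j − 7.
Set 3j − 7 = 5: j = 4.
C(7,4) = 35; 2^4 = 16; 1^3 = 1.
Coefficient = 35 · 16 · 1 = 560.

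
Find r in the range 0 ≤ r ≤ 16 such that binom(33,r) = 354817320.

12

C(33,r) increases on 0 ≤ r ≤ 16. C(33,11) = 193536720 and C(33,12) = 354817320, so r = 12.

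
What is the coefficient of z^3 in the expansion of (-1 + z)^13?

The general term is C(13,j)·(-1)^j·(z)^(13-j); the z^3 term has j = 10.
C(13,10) = 286.
Coefficient = C(13,10) = 286.

286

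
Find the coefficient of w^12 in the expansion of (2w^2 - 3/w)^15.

General term: C(15,j)·(2w^2)^j·(-3/w)^(15-j), with w-exponent 2j − 1(15−j) = 3j − 15.
Set 3j − 15 = 12: j = 9.
C(15,9) = 5005; 2^9 = 512; (-3)^6 = 729.
Coefficient = 5005 · 512 · 729 = 1868106240.

1868106240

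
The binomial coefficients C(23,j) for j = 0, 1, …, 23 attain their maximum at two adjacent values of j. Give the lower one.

For odd n = 23, C(23,j) peaks at j = (n−1)/2 and (n+1)/2; the lower is 11.

11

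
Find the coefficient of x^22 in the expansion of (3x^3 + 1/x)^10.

General term: C(10,j)·(3x^3)^j·(1/x)^(10-j), with x-exponent 3j − 1(10−j) = 4j − 10.
Set 4j − 10 = 22: j = 8.
C(10,8) = 45; 3^8 = 6561; 1^2 = 1.
Coefficient = 45 · 6561 · 1 = 295245.

295245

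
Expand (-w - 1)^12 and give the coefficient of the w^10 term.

The general term is C(12,j)·(-w)^j·(-1)^(12-j); the w^10 term has j = 10.
C(12,10) = 66.
Coefficient = C(12,10) = 66.

66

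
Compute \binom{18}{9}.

48620

C(18,9) = (18·17·16·15·14·13·12·11·10) / 9! = 17643225600 / 362880 = 48620.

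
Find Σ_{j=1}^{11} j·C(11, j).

11264

Since j·C(11,j) = 11·C(10,j−1), the sum is 11·2^10 = 11·1024 = 11264.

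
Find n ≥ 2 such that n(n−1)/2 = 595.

35

n(n−1)/2 = 595 ⇒ n(n−1) = 1190. Since 35·34 = 1190, n = 35.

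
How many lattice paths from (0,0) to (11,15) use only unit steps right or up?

7726160

Each path is a sequence of 26 steps with 11 rights: C(26,11) = 7726160.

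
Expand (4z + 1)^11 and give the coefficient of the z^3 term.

10560

The general term is C(11,j)·(4z)^j·(1)^(11-j); the z^3 term has j = 3.
C(11,3) = 165.
Coefficient = C(11,3) · 4^3 = 165 · 64 = 10560.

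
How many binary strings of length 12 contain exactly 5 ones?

Choose the 5 positions: C(12,5) = 792.

792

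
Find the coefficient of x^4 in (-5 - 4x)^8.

The general term is C(8,j)·(-5)^j·(-4x)^(8-j); the x^4 term has j = 4.
C(8,4) = 70.
Coefficient = C(8,4) · (-5)^4 · (-4)^4 = 70 · 625 · 256 = 11200000.

11200000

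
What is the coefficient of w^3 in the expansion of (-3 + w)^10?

-262440

The general term is C(10,j)·(-3)^j·(w)^(10-j); the w^3 term has j = 7.
C(10,7) = 120.
Coefficient = C(10,7) · (-3)^7 = 120 · (-2187) = -262440.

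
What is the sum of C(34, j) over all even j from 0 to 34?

Half of (1+1)^34 + (1−1)^34 gives the even-index sum: 2^33 = 8589934592.

8589934592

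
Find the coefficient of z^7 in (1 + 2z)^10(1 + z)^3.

83232

Coefficient of z^7 = Σ_{j} C(10,j)·2^j·C(3,7-j)·1^(7-j) for j from 4 to 7.
= 3360 + 24192 + 40320 + 15360 = 83232.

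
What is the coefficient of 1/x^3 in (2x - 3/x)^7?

-20412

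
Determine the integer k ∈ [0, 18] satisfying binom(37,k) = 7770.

3

C(37,k) increases on 0 ≤ k ≤ 18. C(37,2) = 666 and C(37,3) = 7770, so k = 3.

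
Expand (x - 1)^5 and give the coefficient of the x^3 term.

The general term is C(5,j)·(x)^j·(-1)^(5-j); the x^3 term has j = 3.
C(5,3) = 10.
Coefficient = C(5,3) = 10.

10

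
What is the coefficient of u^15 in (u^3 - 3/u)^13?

General term: C(13,j)·(u^3)^j·(-3/u)^(13-j), with u-exponent 3j − 1(13−j) = 4j − 13.
Set 4j − 13 = 15: j = 7.
C(13,7) = 1716; 1^7 = 1; (-3)^6 = 729.
Coefficient = 1716 · 1 · 729 = 1250964.

1250964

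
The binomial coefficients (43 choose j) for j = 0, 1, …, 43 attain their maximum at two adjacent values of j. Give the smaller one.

21

For odd n = 43, C(43,j) peaks at j = (n−1)/2 and (n+1)/2; the smaller is 21.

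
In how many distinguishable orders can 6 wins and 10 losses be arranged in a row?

8008

Choose positions for the wins: C(16,6) = 8008.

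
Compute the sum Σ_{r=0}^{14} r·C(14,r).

Differentiating (1+x)^14 and setting x=1: Σ r·C(14,r) = 14·2^13 = 114688.

114688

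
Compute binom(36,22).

3796297200

C(36,22) = C(36,14) by symmetry.
C(36,14) = (36·35·34·33·32·31·30·29·28·27·26·25·24·23) / 14! = 330954702783344640000 / 87178291200 = 3796297200.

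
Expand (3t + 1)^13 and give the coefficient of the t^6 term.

The general term is C(13,j)·(3t)^j·(1)^(13-j); the t^6 term has j = 6.
C(13,6) = 1716.
Coefficient = C(13,6) · 3^6 = 1716 · 729 = 1250964.

1250964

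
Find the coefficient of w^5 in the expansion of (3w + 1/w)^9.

General term: C(9,j)·(3w)^j·(1/w)^(9-j), with w-exponent 1j − 1(9−j) = 2j − 9.
Set 2j − 9 = 5: j = 7.
C(9,7) = 36; 3^7 = 2187; 1^2 = 1.
Coefficient = 36 · 2187 · 1 = 78732.

78732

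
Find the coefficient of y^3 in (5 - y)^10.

The general term is C(10,j)·(5)^j·(-y)^(10-j); the y^3 term has j = 7.
C(10,7) = 120.
Coefficient = C(10,7) · 5^7 · (-1)^3 = 120 · 78125 · (-1) = -9375000.

-9375000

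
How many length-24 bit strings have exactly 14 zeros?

Choose the 14 positions: C(24,14) = 1961256.

1961256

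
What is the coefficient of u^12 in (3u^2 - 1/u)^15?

General term: C(15,j)·(3u^2)^j·(-1/u)^(15-j), with u-exponent 2j − 1(15−j) = 3j − 15.
Set 3j − 15 = 12: j = 9.
C(15,9) = 5005; 3^9 = 19683; (-1)^6 = 1.
Coefficient = 5005 · 19683 · 1 = 98513415.

98513415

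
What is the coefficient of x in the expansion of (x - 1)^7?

The general term is C(7,j)·(x)^j·(-1)^(7-j); the x^1 term has j = 1.
C(7,1) = 7.
Coefficient = C(7,1) = 7.

7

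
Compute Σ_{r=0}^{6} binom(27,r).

397594

1 + 27 + 351 + 2925 + 17550 + 80730 + 296010 = 397594.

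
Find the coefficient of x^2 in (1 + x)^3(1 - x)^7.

3

Coefficient of x^2 = Σ_{j} C(3,j)·1^j·C(7,2-j)·(-1)^(2-j) for j from 0 to 2.
= 21 + (-21) + 3 = 3.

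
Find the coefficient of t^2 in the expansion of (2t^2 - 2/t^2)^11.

-946176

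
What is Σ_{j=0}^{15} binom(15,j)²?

By Vandermonde's identity, Σ C(15,j)² = C(30,15) = 155117520.

155117520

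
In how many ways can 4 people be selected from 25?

12650

This is C(25,4) = 12650.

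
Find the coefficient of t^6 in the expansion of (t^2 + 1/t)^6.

15

General term: C(6,j)·(t^2)^j·(1/t)^(6-j), with t-exponent 2j − 1(6−j) = 3j − 6.
Set 3j − 6 = 6: j = 4.
C(6,4) = 15; 1^4 = 1; 1^2 = 1.
Coefficient = 15 · 1 · 1 = 15.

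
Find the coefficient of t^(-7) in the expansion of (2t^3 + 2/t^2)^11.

337920

General term: C(11,j)·(2t^3)^j·(2/t^2)^(11-j), with t-exponent 3j − 2(11−j) = 5j − 22.
Set 5j − 22 = -7: j = 3.
C(11,3) = 165; 2^3 = 8; 2^8 = 256.
Coefficient = 165 · 8 · 256 = 337920.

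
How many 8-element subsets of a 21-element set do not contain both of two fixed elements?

All 8-subsets: C(21,8) = 203490. Those containing both fixed elements: C(19,6) = 27132.
203490 − 27132 = 176358.

176358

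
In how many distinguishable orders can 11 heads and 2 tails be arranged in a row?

78

Choose positions for the heads: C(13,11) = 78.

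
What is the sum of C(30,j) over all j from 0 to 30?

1073741824

Setting x = 1 in (1+x)^30 gives Σ C(30,j) = 2^30 = 1073741824.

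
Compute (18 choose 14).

3060

C(18,14) = C(18,4) by symmetry.
C(18,4) = (18·17·16·15) / 4! = 73440 / 24 = 3060.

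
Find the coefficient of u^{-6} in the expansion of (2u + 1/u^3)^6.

General term: C(6,j)·(2u)^j·(1/u^3)^(6-j), with u-exponent 1j − 3(6−j) = 4j − 18.
Set 4j − 18 = -6: j = 3.
C(6,3) = 20; 2^3 = 8; 1^3 = 1.
Coefficient = 20 · 8 · 1 = 160.

160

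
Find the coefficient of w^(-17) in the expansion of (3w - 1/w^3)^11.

-26730

General term: C(11,j)·(3w)^j·(-1/w^3)^(11-j), with w-exponent 1j − 3(11−j) = 4j − 33.
Set 4j − 33 = -17: j = 4.
C(11,4) = 330; 3^4 = 81; (-1)^7 = -1.
Coefficient = 330 · 81 · (-1) = -26730.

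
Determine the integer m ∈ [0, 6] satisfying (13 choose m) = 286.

3

C(13,m) increases on 0 ≤ m ≤ 6. C(13,2) = 78 and C(13,3) = 286, so m = 3.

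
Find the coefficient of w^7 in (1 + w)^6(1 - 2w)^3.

-54

Coefficient of w^7 = Σ_{j} C(6,j)·1^j·C(3,7-j)·(-2)^(7-j) for j from 4 to 6.
= (-120) + 72 + (-6) = -54.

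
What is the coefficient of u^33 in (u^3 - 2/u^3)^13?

-26

General term: C(13,j)·(u^3)^j·(-2/u^3)^(13-j), with u-exponent 3j − 3(13−j) = 6j − 39.
Set 6j − 39 = 33: j = 12.
C(13,12) = 13; 1^12 = 1; (-2)^1 = -2.
Coefficient = 13 · 1 · (-2) = -26.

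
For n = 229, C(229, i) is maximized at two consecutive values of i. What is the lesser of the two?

114

For odd n = 229, C(229,i) peaks at i = (n−1)/2 and (n+1)/2; the lesser is 114.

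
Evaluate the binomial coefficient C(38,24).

C(38,24) = C(38,14) by symmetry.
C(38,14) = (38·37·36·35·34·33·32·31·30·29·28·27·26·25) / 14! = 842975203103953920000 / 87178291200 = 9669554100.

9669554100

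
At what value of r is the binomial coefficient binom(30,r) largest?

C(30,r) is maximized at r = 30/2 = 15.

15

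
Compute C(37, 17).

15905368710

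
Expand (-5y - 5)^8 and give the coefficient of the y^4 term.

The general term is C(8,j)·(-5y)^j·(-5)^(8-j); the y^4 term has j = 4.
C(8,4) = 70.
Coefficient = C(8,4) · (-5)^4 · (-5)^4 = 70 · 625 · 625 = 27343750.

27343750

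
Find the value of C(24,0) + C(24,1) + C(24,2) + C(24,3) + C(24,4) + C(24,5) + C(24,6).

1 + 24 + 276 + 2024 + 10626 + 42504 + 134596 = 190051.

190051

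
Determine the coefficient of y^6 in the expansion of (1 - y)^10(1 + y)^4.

27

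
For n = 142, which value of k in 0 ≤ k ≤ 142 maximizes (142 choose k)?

71

C(142,k) is maximized at k = 142/2 = 71.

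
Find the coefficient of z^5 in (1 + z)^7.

21

The general term is C(7,j)·(1)^j·(z)^(7-j); the z^5 term has j = 2.
C(7,2) = 21.
Coefficient = C(7,2) = 21.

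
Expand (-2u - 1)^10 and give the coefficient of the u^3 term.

The general term is C(10,j)·(-2u)^j·(-1)^(10-j); the u^3 term has j = 3.
C(10,3) = 120.
Coefficient = C(10,3) · (-2)^3 · (-1)^7 = 120 · (-8) · (-1) = 960.

960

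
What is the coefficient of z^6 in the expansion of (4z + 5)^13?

The general term is C(13,j)·(4z)^j·(5)^(13-j); the z^6 term has j = 6.
C(13,6) = 1716.
Coefficient = C(13,6) · 4^6 · 5^7 = 1716 · 4096 · 78125 = 549120000000.

549120000000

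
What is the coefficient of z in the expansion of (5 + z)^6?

The general term is C(6,j)·(5)^j·(z)^(6-j); the z^1 term has j = 5.
C(6,5) = 6.
Coefficient = C(6,5) · 5^5 = 6 · 3125 = 18750.

18750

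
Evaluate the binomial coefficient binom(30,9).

C(30,9) = (30·29·28·27·26·25·24·23·22) / 9! = 5191778592000 / 362880 = 14307150.

14307150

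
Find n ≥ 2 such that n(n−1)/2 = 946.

n(n−1)/2 = 946 ⇒ n(n−1) = 1892. Since 44·43 = 1892, n = 44.

44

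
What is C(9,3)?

84

C(9,3) = (9·8·7) / 3! = 504 / 6 = 84.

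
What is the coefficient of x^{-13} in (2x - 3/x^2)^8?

-34992

General term: C(8,j)·(2x)^j·(-3/x^2)^(8-j), with x-exponent 1j − 2(8−j) = 3j − 16.
Set 3j − 16 = -13: j = 1.
C(8,1) = 8; 2^1 = 2; (-3)^7 = -2187.
Coefficient = 8 · 2 · (-2187) = -34992.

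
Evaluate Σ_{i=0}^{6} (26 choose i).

313912

1 + 26 + 325 + 2600 + 14950 + 65780 + 230230 = 313912.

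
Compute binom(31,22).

20160075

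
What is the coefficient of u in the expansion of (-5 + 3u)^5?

The general term is C(5,j)·(-5)^j·(3u)^(5-j); the u^1 term has j = 4.
C(5,4) = 5.
Coefficient = C(5,4) · (-5)^4 · 3^1 = 5 · 625 · 3 = 9375.

9375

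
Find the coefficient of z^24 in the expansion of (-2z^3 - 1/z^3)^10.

5120

General term: C(10,j)·(-2z^3)^j·(-1/z^3)^(10-j), with z-exponent 3j − 3(10−j) = 6j − 30.
Set 6j − 30 = 24: j = 9.
C(10,9) = 10; (-2)^9 = -512; (-1)^1 = -1.
Coefficient = 10 · (-512) · (-1) = 5120.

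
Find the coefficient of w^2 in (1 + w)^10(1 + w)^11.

210

Coefficient of w^2 = Σ_{j} C(10,j)·C(11,2-j) for j from 0 to 2.
= 55 + 110 + 45 = 210.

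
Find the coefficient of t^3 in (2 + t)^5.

40

The general term is C(5,j)·(2)^j·(t)^(5-j); the t^3 term has j = 2.
C(5,2) = 10.
Coefficient = C(5,2) · 2^2 = 10 · 4 = 40.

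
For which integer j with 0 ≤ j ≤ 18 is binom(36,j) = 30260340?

C(36,j) increases on 0 ≤ j ≤ 18. C(36,7) = 8347680 and C(36,8) = 30260340, so j = 8.

8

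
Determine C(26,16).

5311735

C(26,16) = C(26,10) by symmetry.
C(26,10) = (26·25·24·23·22·21·20·19·18·17) / 10! = 19275223968000 / 3628800 = 5311735.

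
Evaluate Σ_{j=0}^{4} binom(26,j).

17902

1 + 26 + 325 + 2600 + 14950 = 17902.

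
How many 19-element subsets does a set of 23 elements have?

C(23,19) = C(23,4) by symmetry.
C(23,4) = (23·22·21·20) / 4! = 212520 / 24 = 8855.

8855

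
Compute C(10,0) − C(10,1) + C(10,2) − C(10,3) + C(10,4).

126

The partial alternating sum Σ_{k=0}^{4} (−1)^k C(10,k) = (−1)^4 C(9,4) = 126.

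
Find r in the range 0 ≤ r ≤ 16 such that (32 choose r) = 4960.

C(32,r) increases on 0 ≤ r ≤ 16. C(32,2) = 496 and C(32,3) = 4960, so r = 3.

3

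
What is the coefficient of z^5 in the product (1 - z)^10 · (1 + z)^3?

63

Coefficient of z^5 = Σ_{j} C(10,j)·(-1)^j·C(3,5-j)·1^(5-j) for j from 2 to 5.
= 45 + (-360) + 630 + (-252) = 63.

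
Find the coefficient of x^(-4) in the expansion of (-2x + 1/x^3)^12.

126720

General term: C(12,j)·(-2x)^j·(1/x^3)^(12-j), with x-exponent 1j − 3(12−j) = 4j − 36.
Set 4j − 36 = -4: j = 8.
C(12,8) = 495; (-2)^8 = 256; 1^4 = 1.
Coefficient = 495 · 256 · 1 = 126720.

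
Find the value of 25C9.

2042975

C(25,9) = (25·24·23·22·21·20·19·18·17) / 9! = 741354768000 / 362880 = 2042975.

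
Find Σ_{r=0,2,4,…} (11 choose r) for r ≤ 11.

1024

Even-r terms of row 11 sum to 2^10 = 1024.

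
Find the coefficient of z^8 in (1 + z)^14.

3003

The general term is C(14,j)·(1)^j·(z)^(14-j); the z^8 term has j = 6.
C(14,6) = 3003.
Coefficient = C(14,6) = 3003.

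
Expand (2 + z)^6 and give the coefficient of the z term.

192

The general term is C(6,j)·(2)^j·(z)^(6-j); the z^1 term has j = 5.
C(6,5) = 6.
Coefficient = C(6,5) · 2^5 = 6 · 32 = 192.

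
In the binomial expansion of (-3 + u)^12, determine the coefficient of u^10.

594

The general term is C(12,j)·(-3)^j·(u)^(12-j); the u^10 term has j = 2.
C(12,2) = 66.
Coefficient = C(12,2) · (-3)^2 = 66 · 9 = 594.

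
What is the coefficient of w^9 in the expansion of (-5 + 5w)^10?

-97656250

The general term is C(10,j)·(-5)^j·(5w)^(10-j); the w^9 term has j = 1.
C(10,1) = 10.
Coefficient = C(10,1) · (-5)^1 · 5^9 = 10 · (-5) · 1953125 = -97656250.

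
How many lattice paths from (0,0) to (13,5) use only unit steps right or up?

Each path is a sequence of 18 steps with 13 rights: C(18,13) = 8568.

8568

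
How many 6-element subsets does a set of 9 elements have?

84

C(9,6) = C(9,3) by symmetry.
C(9,3) = (9·8·7) / 3! = 504 / 6 = 84.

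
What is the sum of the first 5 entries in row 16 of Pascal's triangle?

2517

1 + 16 + 120 + 560 + 1820 = 2517.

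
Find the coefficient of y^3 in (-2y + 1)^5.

-80

The general term is C(5,j)·(-2y)^j·(1)^(5-j); the y^3 term has j = 3.
C(5,3) = 10.
Coefficient = C(5,3) · (-2)^3 = 10 · (-8) = -80.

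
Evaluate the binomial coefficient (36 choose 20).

7307872110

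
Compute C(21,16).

C(21,16) = C(21,5) by symmetry.
C(21,5) = (21·20·19·18·17) / 5! = 2441880 / 120 = 20349.

20349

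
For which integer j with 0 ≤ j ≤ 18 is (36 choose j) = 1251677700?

C(36,j) increases on 0 ≤ j ≤ 18. C(36,11) = 600805296 and C(36,12) = 1251677700, so j = 12.

12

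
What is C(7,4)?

35

C(7,4) = C(7,3) by symmetry.
C(7,3) = (7·6·5) / 3! = 210 / 6 = 35.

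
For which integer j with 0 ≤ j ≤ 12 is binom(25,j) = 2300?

C(25,j) increases on 0 ≤ j ≤ 12. C(25,2) = 300 and C(25,3) = 2300, so j = 3.

3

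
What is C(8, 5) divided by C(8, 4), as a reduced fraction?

C(n,k+1)/C(n,k) = (n−k)/(k+1) = (8−4)/(4+1) = 4/5.

4/5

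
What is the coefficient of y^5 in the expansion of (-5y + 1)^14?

-6256250

The general term is C(14,j)·(-5y)^j·(1)^(14-j); the y^5 term has j = 5.
C(14,5) = 2002.
Coefficient = C(14,5) · (-5)^5 = 2002 · (-3125) = -6256250.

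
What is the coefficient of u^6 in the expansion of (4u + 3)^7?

The general term is C(7,j)·(4u)^j·(3)^(7-j); the u^6 term has j = 6.
C(7,6) = 7.
Coefficient = C(7,6) · 4^6 · 3^1 = 7 · 4096 · 3 = 86016.

86016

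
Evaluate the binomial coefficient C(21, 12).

293930

C(21,12) = C(21,9) by symmetry.
C(21,9) = (21·20·19·18·17·16·15·14·13) / 9! = 106661318400 / 362880 = 293930.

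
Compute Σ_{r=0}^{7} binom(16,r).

26333

1 + 16 + 120 + 560 + 1820 + 4368 + 8008 + 11440 = 26333.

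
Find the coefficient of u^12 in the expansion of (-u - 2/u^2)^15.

General term: C(15,j)·(-u)^j·(-2/u^2)^(15-j), with u-exponent 1j − 2(15−j) = 3j − 30.
Set 3j − 30 = 12: j = 14.
C(15,14) = 15; (-1)^14 = 1; (-2)^1 = -2.
Coefficient = 15 · 1 · (-2) = -30.

-30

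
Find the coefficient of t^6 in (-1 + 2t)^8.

The general term is C(8,j)·(-1)^j·(2t)^(8-j); the t^6 term has j = 2.
C(8,2) = 28.
Coefficient = C(8,2) · 2^6 = 28 · 64 = 1792.

1792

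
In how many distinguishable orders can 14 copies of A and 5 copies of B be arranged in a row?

11628

Choose positions for the A's: C(19,14) = 11628.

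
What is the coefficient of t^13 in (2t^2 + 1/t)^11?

General term: C(11,j)·(2t^2)^j·(1/t)^(11-j), with t-exponent 2j − 1(11−j) = 3j − 11.
Set 3j − 11 = 13: j = 8.
C(11,8) = 165; 2^8 = 256; 1^3 = 1.
Coefficient = 165 · 256 · 1 = 42240.

42240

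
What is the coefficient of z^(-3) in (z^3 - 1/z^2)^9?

General term: C(9,j)·(z^3)^j·(-1/z^2)^(9-j), with z-exponent 3j − 2(9−j) = 5j − 18.
Set 5j − 18 = -3: j = 3.
C(9,3) = 84; 1^3 = 1; (-1)^6 = 1.
Coefficient = 84 · 1 · 1 = 84.

84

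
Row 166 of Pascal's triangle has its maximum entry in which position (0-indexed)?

C(166,r) is maximized at r = 166/2 = 83.

83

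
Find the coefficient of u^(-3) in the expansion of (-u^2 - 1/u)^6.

General term: C(6,j)·(-u^2)^j·(-1/u)^(6-j), with u-exponent 2j − 1(6−j) = 3j − 6.
Set 3j − 6 = -3: j = 1.
C(6,1) = 6; (-1)^1 = -1; (-1)^5 = -1.
Coefficient = 6 · (-1) · (-1) = 6.

6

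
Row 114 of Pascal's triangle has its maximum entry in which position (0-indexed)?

C(114,m) is maximized at m = 114/2 = 57.

57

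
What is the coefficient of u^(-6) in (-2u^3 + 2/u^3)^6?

960

General term: C(6,j)·(-2u^3)^j·(2/u^3)^(6-j), with u-exponent 3j − 3(6−j) = 6j − 18.
Set 6j − 18 = -6: j = 2.
C(6,2) = 15; (-2)^2 = 4; 2^4 = 16.
Coefficient = 15 · 4 · 16 = 960.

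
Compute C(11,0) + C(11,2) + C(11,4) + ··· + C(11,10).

1024

Even-i terms of row 11 sum to 2^10 = 1024.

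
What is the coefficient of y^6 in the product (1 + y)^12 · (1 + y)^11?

Coefficient of y^6 = Σ_{j} C(12,j)·C(11,6-j) for j from 0 to 6.
= 462 + 5544 + 21780 + 36300 + 27225 + 8712 + 924 = 100947.

100947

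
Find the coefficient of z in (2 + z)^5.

The general term is C(5,j)·(2)^j·(z)^(5-j); the z^1 term has j = 4.
C(5,4) = 5.
Coefficient = C(5,4) · 2^4 = 5 · 16 = 80.

80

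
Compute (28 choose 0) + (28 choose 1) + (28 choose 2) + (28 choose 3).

1 + 28 + 378 + 3276 = 3683.

3683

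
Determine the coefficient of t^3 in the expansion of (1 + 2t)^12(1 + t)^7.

4147

Coefficient of t^3 = Σ_{j} C(12,j)·2^j·C(7,3-j)·1^(3-j) for j from 0 to 3.
= 35 + 504 + 1848 + 1760 = 4147.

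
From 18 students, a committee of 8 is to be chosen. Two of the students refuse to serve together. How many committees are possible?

All 8-subsets: C(18,8) = 43758. Those containing both fixed elements: C(16,6) = 8008.
43758 − 8008 = 35750.

35750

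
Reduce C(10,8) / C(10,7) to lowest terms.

3/8

C(n,k+1)/C(n,k) = (n−k)/(k+1) = (10−7)/(7+1) = 3/8.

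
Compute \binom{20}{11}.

167960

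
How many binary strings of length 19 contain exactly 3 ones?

969

Choose the 3 positions: C(19,3) = 969.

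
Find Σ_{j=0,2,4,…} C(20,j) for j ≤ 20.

524288

Half of (1+1)^20 + (1−1)^20 gives the even-index sum: 2^19 = 524288.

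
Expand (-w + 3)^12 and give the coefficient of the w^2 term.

The general term is C(12,j)·(-w)^j·(3)^(12-j); the w^2 term has j = 2.
C(12,2) = 66.
Coefficient = C(12,2) · 3^10 = 66 · 59049 = 3897234.

3897234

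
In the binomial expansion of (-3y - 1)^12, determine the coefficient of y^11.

2125764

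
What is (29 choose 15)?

77558760

C(29,15) = C(29,14) by symmetry.
C(29,14) = (29·28·27·26·25·24·23·22·21·20·19·18·17·16) / 14! = 6761440164390912000 / 87178291200 = 77558760.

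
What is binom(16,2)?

120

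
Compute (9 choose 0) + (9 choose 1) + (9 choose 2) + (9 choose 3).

1 + 9 + 36 + 84 = 130.

130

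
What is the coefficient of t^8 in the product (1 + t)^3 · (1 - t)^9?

27

Coefficient of t^8 = Σ_{j} C(3,j)·1^j·C(9,8-j)·(-1)^(8-j) for j from 0 to 3.
= 9 + (-108) + 252 + (-126) = 27.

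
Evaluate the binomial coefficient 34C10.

131128140

C(34,10) = (34·33·32·31·30·29·28·27·26·25) / 10! = 475837794432000 / 3628800 = 131128140.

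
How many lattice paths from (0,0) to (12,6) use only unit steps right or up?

18564

Each path is a sequence of 18 steps with 12 rights: C(18,12) = 18564.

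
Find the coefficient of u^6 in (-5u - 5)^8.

10937500

The general term is C(8,j)·(-5u)^j·(-5)^(8-j); the u^6 term has j = 6.
C(8,6) = 28.
Coefficient = C(8,6) · (-5)^6 · (-5)^2 = 28 · 15625 · 25 = 10937500.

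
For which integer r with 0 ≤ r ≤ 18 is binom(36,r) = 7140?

3

C(36,r) increases on 0 ≤ r ≤ 18. C(36,2) = 630 and C(36,3) = 7140, so r = 3.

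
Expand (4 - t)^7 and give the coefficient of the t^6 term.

The general term is C(7,j)·(4)^j·(-t)^(7-j); the t^6 term has j = 1.
C(7,1) = 7.
Coefficient = C(7,1) · 4^1 = 7 · 4 = 28.

28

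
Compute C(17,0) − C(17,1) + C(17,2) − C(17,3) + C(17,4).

The partial alternating sum Σ_{k=0}^{4} (−1)^k C(17,k) = (−1)^4 C(16,4) = 1820.

1820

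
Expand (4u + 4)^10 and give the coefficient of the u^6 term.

The general term is C(10,j)·(4u)^j·(4)^(10-j); the u^6 term has j = 6.
C(10,6) = 210.
Coefficient = C(10,6) · 4^6 · 4^4 = 210 · 4096 · 256 = 220200960.

220200960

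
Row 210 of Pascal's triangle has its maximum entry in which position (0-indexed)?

105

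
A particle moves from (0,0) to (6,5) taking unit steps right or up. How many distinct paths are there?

Each path is a sequence of 11 steps with 6 rights: C(11,6) = 462.

462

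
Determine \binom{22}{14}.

319770

C(22,14) = C(22,8) by symmetry.
C(22,8) = (22·21·20·19·18·17·16·15) / 8! = 12893126400 / 40320 = 319770.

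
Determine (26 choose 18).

C(26,18) = C(26,8) by symmetry.
C(26,8) = (26·25·24·23·22·21·20·19) / 8! = 62990928000 / 40320 = 1562275.

1562275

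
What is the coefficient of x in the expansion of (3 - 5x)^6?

The general term is C(6,j)·(3)^j·(-5x)^(6-j); the x^1 term has j = 5.
C(6,5) = 6.
Coefficient = C(6,5) · 3^5 · (-5)^1 = 6 · 243 · (-5) = -7290.

-7290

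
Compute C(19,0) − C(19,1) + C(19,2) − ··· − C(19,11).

-31824

The partial alternating sum Σ_{k=0}^{11} (−1)^k C(19,k) = (−1)^11 C(18,11) = -31824.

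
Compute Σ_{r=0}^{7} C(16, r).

1 + 16 + 120 + 560 + 1820 + 4368 + 8008 + 11440 = 26333.

26333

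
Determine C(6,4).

15

C(6,4) = C(6,2) by symmetry.
C(6,2) = (6·5) / 2! = 30 / 2 = 15.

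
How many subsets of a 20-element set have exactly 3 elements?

1140

Choose the 3 positions: C(20,3) = 1140.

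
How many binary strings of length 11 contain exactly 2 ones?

55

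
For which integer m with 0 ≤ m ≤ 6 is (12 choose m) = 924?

6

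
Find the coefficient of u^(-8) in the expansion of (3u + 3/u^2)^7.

General term: C(7,j)·(3u)^j·(3/u^2)^(7-j), with u-exponent 1j − 2(7−j) = 3j − 14.
Set 3j − 14 = -8: j = 2.
C(7,2) = 21; 3^2 = 9; 3^5 = 243.
Coefficient = 21 · 9 · 243 = 45927.

45927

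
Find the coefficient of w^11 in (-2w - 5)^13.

-3993600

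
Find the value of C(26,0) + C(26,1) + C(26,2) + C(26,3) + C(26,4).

17902

1 + 26 + 325 + 2600 + 14950 = 17902.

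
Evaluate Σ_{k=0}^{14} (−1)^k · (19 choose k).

The partial alternating sum Σ_{k=0}^{14} (−1)^k C(19,k) = (−1)^14 C(18,14) = 3060.

3060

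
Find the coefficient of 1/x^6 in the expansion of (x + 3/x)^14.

General term: C(14,j)·(x)^j·(3/x)^(14-j), with x-exponent 1j − 1(14−j) = 2j − 14.
Set 2j − 14 = -6: j = 4.
C(14,4) = 1001; 1^4 = 1; 3^10 = 59049.
Coefficient = 1001 · 1 · 59049 = 59108049.

59108049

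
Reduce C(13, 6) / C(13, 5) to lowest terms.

4/3

C(n,k+1)/C(n,k) = (n−k)/(k+1) = (13−5)/(5+1) = 8/6 = 4/3.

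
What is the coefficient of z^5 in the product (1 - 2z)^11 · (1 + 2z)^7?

Coefficient of z^5 = Σ_{j} C(11,j)·(-2)^j·C(7,5-j)·2^(5-j) for j from 0 to 5.
= 672 + (-12320) + 61600 + (-110880) + 73920 + (-14784) = -1792.

-1792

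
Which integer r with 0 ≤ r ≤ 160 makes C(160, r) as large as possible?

80

C(160,r) is maximized at r = 160/2 = 80.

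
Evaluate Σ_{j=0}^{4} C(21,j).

7547

1 + 21 + 210 + 1330 + 5985 = 7547.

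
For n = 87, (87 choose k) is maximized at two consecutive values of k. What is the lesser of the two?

For odd n = 87, C(87,k) peaks at k = (n−1)/2 and (n+1)/2; the lesser is 43.

43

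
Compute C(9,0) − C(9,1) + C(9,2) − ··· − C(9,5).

-56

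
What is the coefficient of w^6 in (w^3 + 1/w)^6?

General term: C(6,j)·(w^3)^j·(1/w)^(6-j), with w-exponent 3j − 1(6−j) = 4j − 6.
Set 4j − 6 = 6: j = 3.
C(6,3) = 20; 1^3 = 1; 1^3 = 1.
Coefficient = 20 · 1 · 1 = 20.

20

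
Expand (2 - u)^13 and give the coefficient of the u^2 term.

159744

The general term is C(13,j)·(2)^j·(-u)^(13-j); the u^2 term has j = 11.
C(13,11) = 78.
Coefficient = C(13,11) · 2^11 = 78 · 2048 = 159744.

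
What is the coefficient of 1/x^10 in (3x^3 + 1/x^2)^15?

110565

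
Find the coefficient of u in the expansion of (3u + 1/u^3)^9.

78732

General term: C(9,j)·(3u)^j·(1/u^3)^(9-j), with u-exponent 1j − 3(9−j) = 4j − 27.
Set 4j − 27 = 1: j = 7.
C(9,7) = 36; 3^7 = 2187; 1^2 = 1.
Coefficient = 36 · 2187 · 1 = 78732.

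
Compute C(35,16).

4059928950

C(35,16) = (35·34·33·32·31·30·29·28·27·26·25·24·23·22·21·20) / 16! = 84945040381058457600000 / 20922789888000 = 4059928950.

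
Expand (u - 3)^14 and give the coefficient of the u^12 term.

The general term is C(14,j)·(u)^j·(-3)^(14-j); the u^12 term has j = 12.
C(14,12) = 91.
Coefficient = C(14,12) · (-3)^2 = 91 · 9 = 819.

819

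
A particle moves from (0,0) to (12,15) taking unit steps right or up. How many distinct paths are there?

Each path is a sequence of 27 steps with 12 rights: C(27,12) = 17383860.

17383860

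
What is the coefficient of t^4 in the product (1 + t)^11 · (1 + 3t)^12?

144375

Coefficient of t^4 = Σ_{j} C(11,j)·1^j·C(12,4-j)·3^(4-j) for j from 0 to 4.
= 40095 + 65340 + 32670 + 5940 + 330 = 144375.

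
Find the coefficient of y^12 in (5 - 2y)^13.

266240

The general term is C(13,j)·(5)^j·(-2y)^(13-j); the y^12 term has j = 1.
C(13,1) = 13.
Coefficient = C(13,1) · 5^1 · (-2)^12 = 13 · 5 · 4096 = 266240.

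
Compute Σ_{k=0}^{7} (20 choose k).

1 + 20 + 190 + 1140 + 4845 + 15504 + 38760 + 77520 = 137980.

137980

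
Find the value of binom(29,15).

77558760

C(29,15) = C(29,14) by symmetry.
C(29,14) = (29·28·27·26·25·24·23·22·21·20·19·18·17·16) / 14! = 6761440164390912000 / 87178291200 = 77558760.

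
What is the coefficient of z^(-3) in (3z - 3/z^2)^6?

General term: C(6,j)·(3z)^j·(-3/z^2)^(6-j), with z-exponent 1j − 2(6−j) = 3j − 12.
Set 3j − 12 = -3: j = 3.
C(6,3) = 20; 3^3 = 27; (-3)^3 = -27.
Coefficient = 20 · 27 · (-27) = -14580.

-14580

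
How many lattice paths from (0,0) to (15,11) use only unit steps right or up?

7726160

Each path is a sequence of 26 steps with 15 rights: C(26,15) = 7726160.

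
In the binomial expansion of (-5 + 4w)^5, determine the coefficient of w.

12500

The general term is C(5,j)·(-5)^j·(4w)^(5-j); the w^1 term has j = 4.
C(5,4) = 5.
Coefficient = C(5,4) · (-5)^4 · 4^1 = 5 · 625 · 4 = 12500.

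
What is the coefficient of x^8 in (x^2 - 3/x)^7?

189

General term: C(7,j)·(x^2)^j·(-3/x)^(7-j), with x-exponent 2j − 1(7−j) = 3j − 7.
Set 3j − 7 = 8: j = 5.
C(7,5) = 21; 1^5 = 1; (-3)^2 = 9.
Coefficient = 21 · 1 · 9 = 189.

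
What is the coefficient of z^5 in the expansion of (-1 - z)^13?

The general term is C(13,j)·(-1)^j·(-z)^(13-j); the z^5 term has j = 8.
C(13,8) = 1287.
Coefficient = C(13,8) · (-1)^5 = 1287 · (-1) = -1287.

-1287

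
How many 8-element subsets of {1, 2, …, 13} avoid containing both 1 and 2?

All 8-subsets: C(13,8) = 1287. Those containing both fixed elements: C(11,6) = 462.
1287 − 462 = 825.

825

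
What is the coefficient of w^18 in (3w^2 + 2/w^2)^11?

1299078

General term: C(11,j)·(3w^2)^j·(2/w^2)^(11-j), with w-exponent 2j − 2(11−j) = 4j − 22.
Set 4j − 22 = 18: j = 10.
C(11,10) = 11; 3^10 = 59049; 2^1 = 2.
Coefficient = 11 · 59049 · 2 = 1299078.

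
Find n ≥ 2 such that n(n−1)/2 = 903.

n(n−1)/2 = 903 ⇒ n(n−1) = 1806. Since 43·42 = 1806, n = 43.

43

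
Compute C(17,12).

6188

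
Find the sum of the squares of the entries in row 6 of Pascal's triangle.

By Vandermonde's identity, Σ C(6,r)² = C(12,6) = 924.

924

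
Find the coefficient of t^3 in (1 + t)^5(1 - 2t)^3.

2

Coefficient of t^3 = Σ_{j} C(5,j)·1^j·C(3,3-j)·(-2)^(3-j) for j from 0 to 3.
= (-8) + 60 + (-60) + 10 = 2.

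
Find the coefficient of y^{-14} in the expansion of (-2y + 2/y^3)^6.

-384

General term: C(6,j)·(-2y)^j·(2/y^3)^(6-j), with y-exponent 1j − 3(6−j) = 4j − 18.
Set 4j − 18 = -14: j = 1.
C(6,1) = 6; (-2)^1 = -2; 2^5 = 32.
Coefficient = 6 · (-2) · 32 = -384.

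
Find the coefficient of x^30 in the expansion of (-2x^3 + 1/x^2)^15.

1863680

General term: C(15,j)·(-2x^3)^j·(1/x^2)^(15-j), with x-exponent 3j − 2(15−j) = 5j − 30.
Set 5j − 30 = 30: j = 12.
C(15,12) = 455; (-2)^12 = 4096; 1^3 = 1.
Coefficient = 455 · 4096 · 1 = 1863680.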